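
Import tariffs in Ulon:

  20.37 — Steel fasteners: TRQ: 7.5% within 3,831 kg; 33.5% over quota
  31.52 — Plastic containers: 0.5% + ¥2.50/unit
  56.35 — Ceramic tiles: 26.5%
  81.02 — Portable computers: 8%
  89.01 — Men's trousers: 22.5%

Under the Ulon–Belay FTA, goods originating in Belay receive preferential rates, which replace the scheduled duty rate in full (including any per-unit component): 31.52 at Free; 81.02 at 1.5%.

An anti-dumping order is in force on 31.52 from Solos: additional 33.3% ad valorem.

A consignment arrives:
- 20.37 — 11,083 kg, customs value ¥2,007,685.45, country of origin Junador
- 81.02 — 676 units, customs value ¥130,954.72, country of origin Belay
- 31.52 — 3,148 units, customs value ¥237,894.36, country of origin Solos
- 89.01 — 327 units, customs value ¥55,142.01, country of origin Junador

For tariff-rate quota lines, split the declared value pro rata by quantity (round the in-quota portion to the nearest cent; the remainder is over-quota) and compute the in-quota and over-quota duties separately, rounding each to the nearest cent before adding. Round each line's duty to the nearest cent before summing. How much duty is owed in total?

Line 1 (20.37, Junador, 11,083 kg, ¥2,007,685.45):
Code 20.37 is under a tariff-rate quota (threshold 3,831 kg). In-quota: 3,831 kg at 7.5%; over-quota: 7,252 kg at 33.5%.
Pro-rata value split: in-quota = ¥2,007,685.45 × 3,831/11,083 = ¥693,985.65; over-quota = ¥2,007,685.45 − ¥693,985.65 = ¥1,313,699.80.
In-quota duty = ¥693,985.65 × 7.5% = ¥52,048.92. Over-quota duty = ¥1,313,699.80 × 33.5% = ¥440,089.43.
Line duty = ¥52,048.92 + ¥440,089.43 = ¥492,138.35.
Line 2 (81.02, Belay, 676 units, ¥130,954.72):
Base rate for 81.02 is 8%.
Origin Belay qualifies under the Ulon–Belay agreement and 81.02 is covered: preferential rate 1.5% applies instead.
Duty = ¥130,954.72 × 1.5% = ¥1,964.32.
Line 3 (31.52, Solos, 3,148 units, ¥237,894.36):
Base rate for 31.52 is 0.5% + ¥2.50/unit.
31.52 has an FTA preferential rate, but origin Solos is not Belay; base rate stands.
Additional duty on 31.52 from Solos: +33.3%. Applied ad valorem rate: 0.5% + 33.3% = 33.8%.
Duty = ¥237,894.36 × 33.8% + 3,148 × ¥2.50 = ¥88,278.29.
Line 4 (89.01, Junador, 327 units, ¥55,142.01):
Base rate for 89.01 is 22.5%.
Duty = ¥55,142.01 × 22.5% = ¥12,406.95.
Total = ¥492,138.35 + ¥1,964.32 + ¥88,278.29 + ¥12,406.95 = ¥594,787.91.

¥594,787.91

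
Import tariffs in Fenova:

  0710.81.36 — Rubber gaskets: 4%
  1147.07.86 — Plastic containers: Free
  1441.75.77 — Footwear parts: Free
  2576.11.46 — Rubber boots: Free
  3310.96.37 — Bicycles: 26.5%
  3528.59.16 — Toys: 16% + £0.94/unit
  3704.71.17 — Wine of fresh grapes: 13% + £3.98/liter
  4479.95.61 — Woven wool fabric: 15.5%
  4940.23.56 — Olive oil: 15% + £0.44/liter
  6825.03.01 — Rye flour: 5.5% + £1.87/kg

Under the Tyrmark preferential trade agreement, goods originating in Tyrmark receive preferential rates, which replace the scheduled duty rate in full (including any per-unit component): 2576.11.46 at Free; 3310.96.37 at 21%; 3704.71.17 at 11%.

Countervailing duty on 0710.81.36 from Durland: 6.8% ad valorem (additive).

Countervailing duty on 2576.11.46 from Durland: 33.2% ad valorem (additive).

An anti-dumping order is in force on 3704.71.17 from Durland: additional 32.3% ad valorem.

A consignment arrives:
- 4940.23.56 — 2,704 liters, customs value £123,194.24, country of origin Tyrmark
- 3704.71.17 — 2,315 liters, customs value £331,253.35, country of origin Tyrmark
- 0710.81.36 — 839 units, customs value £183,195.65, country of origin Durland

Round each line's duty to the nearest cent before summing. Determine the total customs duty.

£75,891.90

Line 1 (4940.23.56, Tyrmark, 2,704 liters, £123,194.24):
Base rate for 4940.23.56 is 15% + £0.44/liter.
Origin Tyrmark is the FTA partner but 4940.23.56 is not on the preference list; base rate stands.
Duty = £123,194.24 × 15% + 2,704 × £0.44 = £19,668.90.
Line 2 (3704.71.17, Tyrmark, 2,315 liters, £331,253.35):
Base rate for 3704.71.17 is 13% + £3.98/liter.
Origin Tyrmark qualifies under the Fenova–Tyrmark agreement and 3704.71.17 is covered: preferential rate 11% applies instead.
The additional-duty order on 3704.71.17 targets Durland, not Tyrmark; it does not apply.
Duty = £331,253.35 × 11% = £36,437.87.
Line 3 (0710.81.36, Durland, 839 units, £183,195.65):
Base rate for 0710.81.36 is 4%.
Additional duty on 0710.81.36 from Durland: +6.8%. Applied ad valorem rate: 4% + 6.8% = 10.8%.
Duty = £183,195.65 × 10.8% = £19,785.13.
Total = £19,668.90 + £36,437.87 + £19,785.13 = £75,891.90.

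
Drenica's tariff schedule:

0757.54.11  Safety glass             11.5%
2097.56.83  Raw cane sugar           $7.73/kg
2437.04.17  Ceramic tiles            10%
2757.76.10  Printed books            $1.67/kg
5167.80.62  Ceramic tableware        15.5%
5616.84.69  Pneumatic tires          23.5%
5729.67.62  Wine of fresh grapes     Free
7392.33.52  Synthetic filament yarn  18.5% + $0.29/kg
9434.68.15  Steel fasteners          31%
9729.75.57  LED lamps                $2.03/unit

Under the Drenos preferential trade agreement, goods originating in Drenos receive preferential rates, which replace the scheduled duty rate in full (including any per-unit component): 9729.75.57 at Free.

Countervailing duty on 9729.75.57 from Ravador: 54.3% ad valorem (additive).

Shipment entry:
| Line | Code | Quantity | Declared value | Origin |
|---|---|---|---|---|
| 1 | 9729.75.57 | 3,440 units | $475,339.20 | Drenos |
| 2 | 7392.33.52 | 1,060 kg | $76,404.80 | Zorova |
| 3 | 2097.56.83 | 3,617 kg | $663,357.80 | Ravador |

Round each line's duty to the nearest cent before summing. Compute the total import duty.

Line 1 (9729.75.57, Drenos, 3,440 units, $475,339.20):
Base rate for 9729.75.57 is $2.03/unit.
Origin Drenos qualifies under the Drenica–Drenos agreement and 9729.75.57 is covered: preferential rate Free applies instead.
The additional-duty order on 9729.75.57 targets Ravador, not Drenos; it does not apply.
Duty = $475,339.20 × 0% = $0.00.
Line 2 (7392.33.52, Zorova, 1,060 kg, $76,404.80):
Base rate for 7392.33.52 is 18.5% + $0.29/kg.
Duty = $76,404.80 × 18.5% + 1,060 × $0.29 = $14,442.29.
Line 3 (2097.56.83, Ravador, 3,617 kg, $663,357.80):
Base rate for 2097.56.83 is $7.73/kg.
Duty = 3,617 × $7.73 = $27,959.41.
Total = $0.00 + $14,442.29 + $27,959.41 = $42,401.70.

$42,401.70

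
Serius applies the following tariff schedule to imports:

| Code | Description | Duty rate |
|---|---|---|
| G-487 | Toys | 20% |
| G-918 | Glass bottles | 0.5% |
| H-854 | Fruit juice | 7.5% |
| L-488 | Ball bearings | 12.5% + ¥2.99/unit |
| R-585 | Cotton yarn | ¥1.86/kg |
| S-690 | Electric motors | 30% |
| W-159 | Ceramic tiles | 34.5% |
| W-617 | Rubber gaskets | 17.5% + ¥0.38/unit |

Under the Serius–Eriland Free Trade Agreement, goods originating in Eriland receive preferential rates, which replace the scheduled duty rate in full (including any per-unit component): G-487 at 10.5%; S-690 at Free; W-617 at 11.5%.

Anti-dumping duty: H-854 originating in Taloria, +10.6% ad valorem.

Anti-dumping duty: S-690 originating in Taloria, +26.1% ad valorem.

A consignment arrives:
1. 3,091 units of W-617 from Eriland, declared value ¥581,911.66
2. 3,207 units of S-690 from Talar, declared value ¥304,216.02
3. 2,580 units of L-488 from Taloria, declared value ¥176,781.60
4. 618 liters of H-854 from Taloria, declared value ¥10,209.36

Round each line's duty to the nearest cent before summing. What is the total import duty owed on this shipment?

Line 1 (W-617, Eriland, 3,091 units, ¥581,911.66):
Base rate for W-617 is 17.5% + ¥0.38/unit.
Origin Eriland qualifies under the Serius–Eriland agreement and W-617 is covered: preferential rate 11.5% applies instead.
Duty = ¥581,911.66 × 11.5% = ¥66,919.84.
Line 2 (S-690, Talar, 3,207 units, ¥304,216.02):
Base rate for S-690 is 30%.
S-690 has an FTA preferential rate, but origin Talar is not Eriland; base rate stands.
The additional-duty order on S-690 targets Taloria, not Talar; it does not apply.
Duty = ¥304,216.02 × 30% = ¥91,264.81.
Line 3 (L-488, Taloria, 2,580 units, ¥176,781.60):
Base rate for L-488 is 12.5% + ¥2.99/unit.
Duty = ¥176,781.60 × 12.5% + 2,580 × ¥2.99 = ¥29,811.90.
Line 4 (H-854, Taloria, 618 liters, ¥10,209.36):
Base rate for H-854 is 7.5%.
Additional duty on H-854 from Taloria: +10.6%. Applied ad valorem rate: 7.5% + 10.6% = 18.1%.
Duty = ¥10,209.36 × 18.1% = ¥1,847.89.
Total = ¥66,919.84 + ¥91,264.81 + ¥29,811.90 + ¥1,847.89 = ¥189,844.44.

¥189,844.44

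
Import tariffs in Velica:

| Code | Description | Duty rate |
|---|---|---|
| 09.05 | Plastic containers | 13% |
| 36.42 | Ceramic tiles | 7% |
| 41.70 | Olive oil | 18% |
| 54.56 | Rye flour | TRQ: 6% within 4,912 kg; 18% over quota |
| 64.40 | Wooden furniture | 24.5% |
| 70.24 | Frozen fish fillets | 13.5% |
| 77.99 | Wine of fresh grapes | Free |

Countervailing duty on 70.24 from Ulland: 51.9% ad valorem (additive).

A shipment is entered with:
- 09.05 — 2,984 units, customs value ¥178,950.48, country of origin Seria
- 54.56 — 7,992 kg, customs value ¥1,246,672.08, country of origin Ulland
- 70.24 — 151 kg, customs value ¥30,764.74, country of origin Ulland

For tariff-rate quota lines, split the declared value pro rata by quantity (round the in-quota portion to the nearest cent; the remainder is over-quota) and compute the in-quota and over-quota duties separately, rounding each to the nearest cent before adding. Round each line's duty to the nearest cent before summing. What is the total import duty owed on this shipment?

¥175,837.93

Line 1 (09.05, Seria, 2,984 units, ¥178,950.48):
Base rate for 09.05 is 13%.
Duty = ¥178,950.48 × 13% = ¥23,263.56.
Line 2 (54.56, Ulland, 7,992 kg, ¥1,246,672.08):
Code 54.56 is under a tariff-rate quota (threshold 4,912 kg). In-quota: 4,912 kg at 6%; over-quota: 3,080 kg at 18%.
Pro-rata value split: in-quota = ¥1,246,672.08 × 4,912/7,992 = ¥766,222.88; over-quota = ¥1,246,672.08 − ¥766,222.88 = ¥480,449.20.
In-quota duty = ¥766,222.88 × 6% = ¥45,973.37. Over-quota duty = ¥480,449.20 × 18% = ¥86,480.86.
Line duty = ¥45,973.37 + ¥86,480.86 = ¥132,454.23.
Line 3 (70.24, Ulland, 151 kg, ¥30,764.74):
Base rate for 70.24 is 13.5%.
Additional duty on 70.24 from Ulland: +51.9%. Applied ad valorem rate: 13.5% + 51.9% = 65.4%.
Duty = ¥30,764.74 × 65.4% = ¥20,120.14.
Total = ¥23,263.56 + ¥132,454.23 + ¥20,120.14 = ¥175,837.93.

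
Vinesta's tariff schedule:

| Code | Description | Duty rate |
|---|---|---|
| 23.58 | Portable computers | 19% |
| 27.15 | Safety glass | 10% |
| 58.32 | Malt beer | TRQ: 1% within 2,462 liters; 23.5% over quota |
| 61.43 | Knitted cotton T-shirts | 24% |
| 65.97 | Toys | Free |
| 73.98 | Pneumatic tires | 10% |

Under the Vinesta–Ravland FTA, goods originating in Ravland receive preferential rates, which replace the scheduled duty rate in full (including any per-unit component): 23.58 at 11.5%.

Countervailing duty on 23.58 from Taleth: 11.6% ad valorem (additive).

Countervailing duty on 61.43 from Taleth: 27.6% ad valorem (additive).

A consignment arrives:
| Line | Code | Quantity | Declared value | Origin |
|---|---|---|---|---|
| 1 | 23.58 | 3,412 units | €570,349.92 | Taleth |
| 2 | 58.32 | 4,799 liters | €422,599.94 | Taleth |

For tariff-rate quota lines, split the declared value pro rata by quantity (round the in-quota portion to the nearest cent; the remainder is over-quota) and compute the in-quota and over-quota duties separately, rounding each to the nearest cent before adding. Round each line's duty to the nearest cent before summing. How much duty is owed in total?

Line 1 (23.58, Taleth, 3,412 units, €570,349.92):
Base rate for 23.58 is 19%.
23.58 has an FTA preferential rate, but origin Taleth is not Ravland; base rate stands.
Additional duty on 23.58 from Taleth: +11.6%. Applied ad valorem rate: 19% + 11.6% = 30.6%.
Duty = €570,349.92 × 30.6% = €174,527.08.
Line 2 (58.32, Taleth, 4,799 liters, €422,599.94):
Code 58.32 is under a tariff-rate quota (threshold 2,462 liters). In-quota: 2,462 liters at 1%; over-quota: 2,337 liters at 23.5%.
Pro-rata value split: in-quota = €422,599.94 × 2,462/4,799 = €216,803.72; over-quota = €422,599.94 − €216,803.72 = €205,796.22.
In-quota duty = €216,803.72 × 1% = €2,168.04. Over-quota duty = €205,796.22 × 23.5% = €48,362.11.
Line duty = €2,168.04 + €48,362.11 = €50,530.15.
Total = €174,527.08 + €50,530.15 = €225,057.23.

€225,057.23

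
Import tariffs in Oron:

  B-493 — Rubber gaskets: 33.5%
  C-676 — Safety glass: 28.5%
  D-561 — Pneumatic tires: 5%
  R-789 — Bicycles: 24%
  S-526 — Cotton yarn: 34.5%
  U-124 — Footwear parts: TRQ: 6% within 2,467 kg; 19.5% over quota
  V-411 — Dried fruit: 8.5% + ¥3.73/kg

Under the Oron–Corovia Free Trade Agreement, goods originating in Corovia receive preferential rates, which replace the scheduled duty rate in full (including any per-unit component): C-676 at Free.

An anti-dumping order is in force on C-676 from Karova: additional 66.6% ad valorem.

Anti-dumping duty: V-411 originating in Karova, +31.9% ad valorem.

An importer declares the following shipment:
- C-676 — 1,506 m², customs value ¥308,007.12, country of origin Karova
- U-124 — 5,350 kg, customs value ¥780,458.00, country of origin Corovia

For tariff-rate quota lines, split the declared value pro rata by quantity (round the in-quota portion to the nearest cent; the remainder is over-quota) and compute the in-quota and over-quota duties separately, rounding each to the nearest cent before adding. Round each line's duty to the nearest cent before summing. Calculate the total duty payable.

¥396,519.48

Line 1 (C-676, Karova, 1,506 m², ¥308,007.12):
Base rate for C-676 is 28.5%.
C-676 has an FTA preferential rate, but origin Karova is not Corovia; base rate stands.
Additional duty on C-676 from Karova: +66.6%. Applied ad valorem rate: 28.5% + 66.6% = 95.1%.
Duty = ¥308,007.12 × 95.1% = ¥292,914.77.
Line 2 (U-124, Corovia, 5,350 kg, ¥780,458.00):
Code U-124 is under a tariff-rate quota (threshold 2,467 kg). In-quota: 2,467 kg at 6%; over-quota: 2,883 kg at 19.5%.
Pro-rata value split: in-quota = ¥780,458.00 × 2,467/5,350 = ¥359,885.96; over-quota = ¥780,458.00 − ¥359,885.96 = ¥420,572.04.
In-quota duty = ¥359,885.96 × 6% = ¥21,593.16. Over-quota duty = ¥420,572.04 × 19.5% = ¥82,011.55.
Line duty = ¥21,593.16 + ¥82,011.55 = ¥103,604.71.
Total = ¥292,914.77 + ¥103,604.71 = ¥396,519.48.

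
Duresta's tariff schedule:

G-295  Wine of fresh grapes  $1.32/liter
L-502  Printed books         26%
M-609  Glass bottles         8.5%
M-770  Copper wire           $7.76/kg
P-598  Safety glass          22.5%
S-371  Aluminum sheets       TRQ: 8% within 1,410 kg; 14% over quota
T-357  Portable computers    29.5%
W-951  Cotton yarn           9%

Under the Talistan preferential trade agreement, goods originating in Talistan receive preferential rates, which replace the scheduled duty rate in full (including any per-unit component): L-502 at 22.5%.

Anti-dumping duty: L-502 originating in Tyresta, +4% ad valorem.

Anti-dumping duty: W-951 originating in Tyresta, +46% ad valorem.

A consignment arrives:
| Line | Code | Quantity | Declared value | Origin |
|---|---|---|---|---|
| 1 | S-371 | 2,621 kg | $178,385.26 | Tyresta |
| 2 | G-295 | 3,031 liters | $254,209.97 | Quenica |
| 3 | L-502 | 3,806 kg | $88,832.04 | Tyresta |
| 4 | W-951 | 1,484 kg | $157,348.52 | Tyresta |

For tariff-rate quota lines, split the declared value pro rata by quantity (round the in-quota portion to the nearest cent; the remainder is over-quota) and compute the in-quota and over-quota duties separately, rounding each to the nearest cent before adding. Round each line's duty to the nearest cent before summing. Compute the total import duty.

$136,408.28

Line 1 (S-371, Tyresta, 2,621 kg, $178,385.26):
Code S-371 is under a tariff-rate quota (threshold 1,410 kg). In-quota: 1,410 kg at 8%; over-quota: 1,211 kg at 14%.
Pro-rata value split: in-quota = $178,385.26 × 1,410/2,621 = $95,964.60; over-quota = $178,385.26 − $95,964.60 = $82,420.66.
In-quota duty = $95,964.60 × 8% = $7,677.17. Over-quota duty = $82,420.66 × 14% = $11,538.89.
Line duty = $7,677.17 + $11,538.89 = $19,216.06.
Line 2 (G-295, Quenica, 3,031 liters, $254,209.97):
Base rate for G-295 is $1.32/liter.
Duty = 3,031 × $1.32 = $4,000.92.
Line 3 (L-502, Tyresta, 3,806 kg, $88,832.04):
Base rate for L-502 is 26%.
L-502 has an FTA preferential rate, but origin Tyresta is not Talistan; base rate stands.
Additional duty on L-502 from Tyresta: +4%. Applied ad valorem rate: 26% + 4% = 30%.
Duty = $88,832.04 × 30% = $26,649.61.
Line 4 (W-951, Tyresta, 1,484 kg, $157,348.52):
Base rate for W-951 is 9%.
Additional duty on W-951 from Tyresta: +46%. Applied ad valorem rate: 9% + 46% = 55%.
Duty = $157,348.52 × 55% = $86,541.69.
Total = $19,216.06 + $4,000.92 + $26,649.61 + $86,541.69 = $136,408.28.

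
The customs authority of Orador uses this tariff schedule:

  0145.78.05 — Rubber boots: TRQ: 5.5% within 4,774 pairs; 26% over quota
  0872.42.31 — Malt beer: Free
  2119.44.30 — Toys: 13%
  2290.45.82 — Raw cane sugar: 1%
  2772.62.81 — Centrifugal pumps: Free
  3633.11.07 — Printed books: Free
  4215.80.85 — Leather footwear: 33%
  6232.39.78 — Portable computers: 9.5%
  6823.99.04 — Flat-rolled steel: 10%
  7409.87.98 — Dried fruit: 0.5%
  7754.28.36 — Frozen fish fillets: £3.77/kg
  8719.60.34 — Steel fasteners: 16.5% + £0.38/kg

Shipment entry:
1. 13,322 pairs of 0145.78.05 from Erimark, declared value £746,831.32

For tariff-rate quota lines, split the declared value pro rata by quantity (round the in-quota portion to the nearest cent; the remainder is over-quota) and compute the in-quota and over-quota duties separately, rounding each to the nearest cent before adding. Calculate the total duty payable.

Line 1 (0145.78.05, Erimark, 13,322 pairs, £746,831.32):
Code 0145.78.05 is under a tariff-rate quota (threshold 4,774 pairs). In-quota: 4,774 pairs at 5.5%; over-quota: 8,548 pairs at 26%.
Pro-rata value split: in-quota = £746,831.32 × 4,774/13,322 = £267,630.44; over-quota = £746,831.32 − £267,630.44 = £479,200.88.
In-quota duty = £267,630.44 × 5.5% = £14,719.67. Over-quota duty = £479,200.88 × 26% = £124,592.23.
Line duty = £14,719.67 + £124,592.23 = £139,311.90.

£139,311.90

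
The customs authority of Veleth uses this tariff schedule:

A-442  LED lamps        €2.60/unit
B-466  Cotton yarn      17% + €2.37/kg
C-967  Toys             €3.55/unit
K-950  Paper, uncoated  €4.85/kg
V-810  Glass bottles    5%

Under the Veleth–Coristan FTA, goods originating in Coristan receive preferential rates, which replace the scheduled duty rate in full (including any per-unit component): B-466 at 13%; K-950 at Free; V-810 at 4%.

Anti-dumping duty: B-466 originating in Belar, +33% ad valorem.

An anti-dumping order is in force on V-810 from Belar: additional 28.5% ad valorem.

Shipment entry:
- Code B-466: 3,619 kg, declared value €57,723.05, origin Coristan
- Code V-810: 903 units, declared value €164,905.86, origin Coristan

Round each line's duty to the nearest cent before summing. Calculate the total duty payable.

€14,100.23

Line 1 (B-466, Coristan, 3,619 kg, €57,723.05):
Base rate for B-466 is 17% + €2.37/kg.
Origin Coristan qualifies under the Veleth–Coristan agreement and B-466 is covered: preferential rate 13% applies instead.
The additional-duty order on B-466 targets Belar, not Coristan; it does not apply.
Duty = €57,723.05 × 13% = €7,504.00.
Line 2 (V-810, Coristan, 903 units, €164,905.86):
Base rate for V-810 is 5%.
Origin Coristan qualifies under the Veleth–Coristan agreement and V-810 is covered: preferential rate 4% applies instead.
The additional-duty order on V-810 targets Belar, not Coristan; it does not apply.
Duty = €164,905.86 × 4% = €6,596.23.
Total = €7,504.00 + €6,596.23 = €14,100.23.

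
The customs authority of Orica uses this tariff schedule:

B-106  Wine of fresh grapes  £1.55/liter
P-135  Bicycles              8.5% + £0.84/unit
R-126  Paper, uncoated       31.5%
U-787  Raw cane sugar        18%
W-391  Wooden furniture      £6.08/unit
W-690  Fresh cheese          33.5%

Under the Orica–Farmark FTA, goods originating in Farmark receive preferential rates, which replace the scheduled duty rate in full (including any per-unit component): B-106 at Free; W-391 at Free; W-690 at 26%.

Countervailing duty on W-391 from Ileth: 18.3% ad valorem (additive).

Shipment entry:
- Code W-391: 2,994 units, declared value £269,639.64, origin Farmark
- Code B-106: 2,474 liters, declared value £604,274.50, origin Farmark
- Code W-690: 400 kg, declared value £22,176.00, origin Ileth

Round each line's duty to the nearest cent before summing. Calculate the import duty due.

£7,428.96

Line 1 (W-391, Farmark, 2,994 units, £269,639.64):
Base rate for W-391 is £6.08/unit.
Origin Farmark qualifies under the Orica–Farmark agreement and W-391 is covered: preferential rate Free applies instead.
The additional-duty order on W-391 targets Ileth, not Farmark; it does not apply.
Duty = £269,639.64 × 0% = £0.00.
Line 2 (B-106, Farmark, 2,474 liters, £604,274.50):
Base rate for B-106 is £1.55/liter.
Origin Farmark qualifies under the Orica–Farmark agreement and B-106 is covered: preferential rate Free applies instead.
Duty = £604,274.50 × 0% = £0.00.
Line 3 (W-690, Ileth, 400 kg, £22,176.00):
Base rate for W-690 is 33.5%.
W-690 has an FTA preferential rate, but origin Ileth is not Farmark; base rate stands.
Duty = £22,176.00 × 33.5% = £7,428.96.
Total = £0.00 + £0.00 + £7,428.96 = £7,428.96.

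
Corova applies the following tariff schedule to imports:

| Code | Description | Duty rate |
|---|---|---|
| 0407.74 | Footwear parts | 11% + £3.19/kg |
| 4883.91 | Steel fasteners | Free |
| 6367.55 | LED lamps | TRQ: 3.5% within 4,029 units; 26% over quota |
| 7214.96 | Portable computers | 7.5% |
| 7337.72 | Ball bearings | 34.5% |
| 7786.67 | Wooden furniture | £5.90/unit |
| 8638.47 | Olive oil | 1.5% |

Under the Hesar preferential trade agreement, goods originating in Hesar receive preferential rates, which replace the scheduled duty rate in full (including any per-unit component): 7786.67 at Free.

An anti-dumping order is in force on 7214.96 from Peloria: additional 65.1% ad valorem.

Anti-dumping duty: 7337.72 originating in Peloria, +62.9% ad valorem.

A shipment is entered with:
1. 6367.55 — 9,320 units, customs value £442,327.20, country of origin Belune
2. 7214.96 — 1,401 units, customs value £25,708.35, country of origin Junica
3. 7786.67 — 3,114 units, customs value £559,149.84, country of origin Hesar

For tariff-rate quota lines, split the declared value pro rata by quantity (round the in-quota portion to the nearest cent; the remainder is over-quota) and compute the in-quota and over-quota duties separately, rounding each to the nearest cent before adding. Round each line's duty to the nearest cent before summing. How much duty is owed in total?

Line 1 (6367.55, Belune, 9,320 units, £442,327.20):
Code 6367.55 is under a tariff-rate quota (threshold 4,029 units). In-quota: 4,029 units at 3.5%; over-quota: 5,291 units at 26%.
Pro-rata value split: in-quota = £442,327.20 × 4,029/9,320 = £191,216.34; over-quota = £442,327.20 − £191,216.34 = £251,110.86.
In-quota duty = £191,216.34 × 3.5% = £6,692.57. Over-quota duty = £251,110.86 × 26% = £65,288.82.
Line duty = £6,692.57 + £65,288.82 = £71,981.39.
Line 2 (7214.96, Junica, 1,401 units, £25,708.35):
Base rate for 7214.96 is 7.5%.
The additional-duty order on 7214.96 targets Peloria, not Junica; it does not apply.
Duty = £25,708.35 × 7.5% = £1,928.13.
Line 3 (7786.67, Hesar, 3,114 units, £559,149.84):
Base rate for 7786.67 is £5.90/unit.
Origin Hesar qualifies under the Corova–Hesar agreement and 7786.67 is covered: preferential rate Free applies instead.
Duty = £559,149.84 × 0% = £0.00.
Total = £71,981.39 + £1,928.13 + £0.00 = £73,909.52.

£73,909.52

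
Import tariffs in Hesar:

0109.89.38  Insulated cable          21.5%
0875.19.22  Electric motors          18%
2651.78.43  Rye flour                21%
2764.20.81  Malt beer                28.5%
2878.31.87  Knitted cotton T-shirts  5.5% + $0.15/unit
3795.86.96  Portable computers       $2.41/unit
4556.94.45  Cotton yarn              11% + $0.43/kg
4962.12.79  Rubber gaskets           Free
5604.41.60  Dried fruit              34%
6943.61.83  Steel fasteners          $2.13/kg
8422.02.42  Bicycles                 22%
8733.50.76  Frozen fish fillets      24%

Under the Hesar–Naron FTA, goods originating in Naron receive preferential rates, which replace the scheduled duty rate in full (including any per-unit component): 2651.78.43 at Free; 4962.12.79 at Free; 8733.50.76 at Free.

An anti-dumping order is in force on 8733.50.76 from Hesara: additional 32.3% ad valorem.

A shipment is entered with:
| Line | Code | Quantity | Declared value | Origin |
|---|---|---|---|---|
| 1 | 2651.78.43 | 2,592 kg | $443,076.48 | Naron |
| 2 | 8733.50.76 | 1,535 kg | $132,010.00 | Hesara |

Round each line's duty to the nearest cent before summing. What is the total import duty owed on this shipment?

$74,321.63

Line 1 (2651.78.43, Naron, 2,592 kg, $443,076.48):
Base rate for 2651.78.43 is 21%.
Origin Naron qualifies under the Hesar–Naron agreement and 2651.78.43 is covered: preferential rate Free applies instead.
Duty = $443,076.48 × 0% = $0.00.
Line 2 (8733.50.76, Hesara, 1,535 kg, $132,010.00):
Base rate for 8733.50.76 is 24%.
8733.50.76 has an FTA preferential rate, but origin Hesara is not Naron; base rate stands.
Additional duty on 8733.50.76 from Hesara: +32.3%. Applied ad valorem rate: 24% + 32.3% = 56.3%.
Duty = $132,010.00 × 56.3% = $74,321.63.
Total = $0.00 + $74,321.63 = $74,321.63.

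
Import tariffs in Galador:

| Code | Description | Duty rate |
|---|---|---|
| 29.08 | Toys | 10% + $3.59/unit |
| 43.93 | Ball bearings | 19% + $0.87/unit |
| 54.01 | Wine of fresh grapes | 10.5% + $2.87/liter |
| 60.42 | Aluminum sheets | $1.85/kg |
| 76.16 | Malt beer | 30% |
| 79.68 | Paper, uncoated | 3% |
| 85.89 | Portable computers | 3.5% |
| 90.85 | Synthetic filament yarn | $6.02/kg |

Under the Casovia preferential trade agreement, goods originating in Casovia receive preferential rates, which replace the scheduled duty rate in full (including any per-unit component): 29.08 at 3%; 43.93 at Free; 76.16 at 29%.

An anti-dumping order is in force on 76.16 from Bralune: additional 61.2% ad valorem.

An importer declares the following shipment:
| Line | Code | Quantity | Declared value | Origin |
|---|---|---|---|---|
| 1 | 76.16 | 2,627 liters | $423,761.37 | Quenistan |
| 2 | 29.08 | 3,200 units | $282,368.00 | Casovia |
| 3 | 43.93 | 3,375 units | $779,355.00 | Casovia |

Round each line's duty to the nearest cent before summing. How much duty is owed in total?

Line 1 (76.16, Quenistan, 2,627 liters, $423,761.37):
Base rate for 76.16 is 30%.
76.16 has an FTA preferential rate, but origin Quenistan is not Casovia; base rate stands.
The additional-duty order on 76.16 targets Bralune, not Quenistan; it does not apply.
Duty = $423,761.37 × 30% = $127,128.41.
Line 2 (29.08, Casovia, 3,200 units, $282,368.00):
Base rate for 29.08 is 10% + $3.59/unit.
Origin Casovia qualifies under the Galador–Casovia agreement and 29.08 is covered: preferential rate 3% applies instead.
Duty = $282,368.00 × 3% = $8,471.04.
Line 3 (43.93, Casovia, 3,375 units, $779,355.00):
Base rate for 43.93 is 19% + $0.87/unit.
Origin Casovia qualifies under the Galador–Casovia agreement and 43.93 is covered: preferential rate Free applies instead.
Duty = $779,355.00 × 0% = $0.00.
Total = $127,128.41 + $8,471.04 + $0.00 = $135,599.45.

$135,599.45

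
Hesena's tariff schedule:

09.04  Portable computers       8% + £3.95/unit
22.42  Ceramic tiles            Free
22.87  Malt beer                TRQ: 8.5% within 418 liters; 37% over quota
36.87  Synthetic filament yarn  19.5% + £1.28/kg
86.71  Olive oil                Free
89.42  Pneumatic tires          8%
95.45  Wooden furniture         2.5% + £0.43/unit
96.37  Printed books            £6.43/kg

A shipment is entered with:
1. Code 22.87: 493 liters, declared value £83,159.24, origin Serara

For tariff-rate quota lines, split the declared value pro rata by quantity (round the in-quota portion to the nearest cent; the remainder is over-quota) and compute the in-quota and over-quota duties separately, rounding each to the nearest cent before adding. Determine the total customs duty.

Line 1 (22.87, Serara, 493 liters, £83,159.24):
Code 22.87 is under a tariff-rate quota (threshold 418 liters). In-quota: 418 liters at 8.5%; over-quota: 75 liters at 37%.
Pro-rata value split: in-quota = £83,159.24 × 418/493 = £70,508.24; over-quota = £83,159.24 − £70,508.24 = £12,651.00.
In-quota duty = £70,508.24 × 8.5% = £5,993.20. Over-quota duty = £12,651.00 × 37% = £4,680.87.
Line duty = £5,993.20 + £4,680.87 = £10,674.07.

£10,674.07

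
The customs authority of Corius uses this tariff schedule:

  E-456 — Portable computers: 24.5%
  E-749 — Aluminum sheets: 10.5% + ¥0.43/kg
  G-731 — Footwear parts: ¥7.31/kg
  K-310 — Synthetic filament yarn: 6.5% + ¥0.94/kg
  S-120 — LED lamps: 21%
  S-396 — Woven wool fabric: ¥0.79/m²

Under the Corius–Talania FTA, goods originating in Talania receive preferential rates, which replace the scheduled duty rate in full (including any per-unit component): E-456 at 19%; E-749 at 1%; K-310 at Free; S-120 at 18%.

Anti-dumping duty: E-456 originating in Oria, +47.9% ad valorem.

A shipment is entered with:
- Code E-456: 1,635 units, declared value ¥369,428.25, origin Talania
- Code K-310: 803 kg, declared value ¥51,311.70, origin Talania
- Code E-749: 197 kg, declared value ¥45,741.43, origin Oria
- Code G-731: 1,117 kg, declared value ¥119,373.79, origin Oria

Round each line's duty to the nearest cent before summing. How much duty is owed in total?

¥83,244.20

Line 1 (E-456, Talania, 1,635 units, ¥369,428.25):
Base rate for E-456 is 24.5%.
Origin Talania qualifies under the Corius–Talania agreement and E-456 is covered: preferential rate 19% applies instead.
The additional-duty order on E-456 targets Oria, not Talania; it does not apply.
Duty = ¥369,428.25 × 19% = ¥70,191.37.
Line 2 (K-310, Talania, 803 kg, ¥51,311.70):
Base rate for K-310 is 6.5% + ¥0.94/kg.
Origin Talania qualifies under the Corius–Talania agreement and K-310 is covered: preferential rate Free applies instead.
Duty = ¥51,311.70 × 0% = ¥0.00.
Line 3 (E-749, Oria, 197 kg, ¥45,741.43):
Base rate for E-749 is 10.5% + ¥0.43/kg.
E-749 has an FTA preferential rate, but origin Oria is not Talania; base rate stands.
Duty = ¥45,741.43 × 10.5% + 197 × ¥0.43 = ¥4,887.56.
Line 4 (G-731, Oria, 1,117 kg, ¥119,373.79):
Base rate for G-731 is ¥7.31/kg.
Duty = 1,117 × ¥7.31 = ¥8,165.27.
Total = ¥70,191.37 + ¥0.00 + ¥4,887.56 + ¥8,165.27 = ¥83,244.20.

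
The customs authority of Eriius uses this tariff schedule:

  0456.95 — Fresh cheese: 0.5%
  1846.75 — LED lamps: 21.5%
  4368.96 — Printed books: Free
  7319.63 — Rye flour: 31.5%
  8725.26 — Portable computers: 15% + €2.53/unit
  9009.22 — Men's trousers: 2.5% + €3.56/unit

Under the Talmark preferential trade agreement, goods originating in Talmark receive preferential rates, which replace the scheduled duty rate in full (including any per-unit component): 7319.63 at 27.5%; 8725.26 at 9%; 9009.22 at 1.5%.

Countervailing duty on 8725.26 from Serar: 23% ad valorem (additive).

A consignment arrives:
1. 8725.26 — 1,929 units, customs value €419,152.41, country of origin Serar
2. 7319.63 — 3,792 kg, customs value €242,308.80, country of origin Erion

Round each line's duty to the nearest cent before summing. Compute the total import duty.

Line 1 (8725.26, Serar, 1,929 units, €419,152.41):
Base rate for 8725.26 is 15% + €2.53/unit.
8725.26 has an FTA preferential rate, but origin Serar is not Talmark; base rate stands.
Additional duty on 8725.26 from Serar: +23%. Applied ad valorem rate: 15% + 23% = 38%.
Duty = €419,152.41 × 38% + 1,929 × €2.53 = €164,158.29.
Line 2 (7319.63, Erion, 3,792 kg, €242,308.80):
Base rate for 7319.63 is 31.5%.
7319.63 has an FTA preferential rate, but origin Erion is not Talmark; base rate stands.
Duty = €242,308.80 × 31.5% = €76,327.27.
Total = €164,158.29 + €76,327.27 = €240,485.56.

€240,485.56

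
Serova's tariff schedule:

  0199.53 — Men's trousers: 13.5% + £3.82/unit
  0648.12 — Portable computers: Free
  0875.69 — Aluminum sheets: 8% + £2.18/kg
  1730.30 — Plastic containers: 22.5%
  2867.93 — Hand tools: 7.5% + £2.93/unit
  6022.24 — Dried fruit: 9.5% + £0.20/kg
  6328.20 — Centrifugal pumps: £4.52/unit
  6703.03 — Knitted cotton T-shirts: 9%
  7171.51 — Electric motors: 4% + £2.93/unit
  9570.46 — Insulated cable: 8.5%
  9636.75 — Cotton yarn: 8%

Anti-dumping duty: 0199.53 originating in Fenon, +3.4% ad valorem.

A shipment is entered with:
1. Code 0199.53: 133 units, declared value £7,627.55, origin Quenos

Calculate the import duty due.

£1,537.78

Line 1 (0199.53, Quenos, 133 units, £7,627.55):
Base rate for 0199.53 is 13.5% + £3.82/unit.
The additional-duty order on 0199.53 targets Fenon, not Quenos; it does not apply.
Duty = £7,627.55 × 13.5% + 133 × £3.82 = £1,537.78.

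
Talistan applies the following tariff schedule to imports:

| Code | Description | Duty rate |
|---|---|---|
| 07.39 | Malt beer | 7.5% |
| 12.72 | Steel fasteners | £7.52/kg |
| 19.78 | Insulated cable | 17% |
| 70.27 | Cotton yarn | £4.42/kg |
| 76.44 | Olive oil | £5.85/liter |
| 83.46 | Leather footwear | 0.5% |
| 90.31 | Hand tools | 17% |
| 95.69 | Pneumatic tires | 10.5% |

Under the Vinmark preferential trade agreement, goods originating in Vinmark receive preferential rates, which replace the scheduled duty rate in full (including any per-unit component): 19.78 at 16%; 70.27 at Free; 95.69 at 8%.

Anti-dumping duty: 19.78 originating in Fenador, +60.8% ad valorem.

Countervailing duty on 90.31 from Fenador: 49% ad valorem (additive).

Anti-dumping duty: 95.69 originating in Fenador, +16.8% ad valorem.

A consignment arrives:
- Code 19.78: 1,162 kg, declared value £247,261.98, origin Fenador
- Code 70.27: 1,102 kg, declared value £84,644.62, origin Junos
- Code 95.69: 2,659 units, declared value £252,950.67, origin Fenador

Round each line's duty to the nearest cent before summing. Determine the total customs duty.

£266,296.19

Line 1 (19.78, Fenador, 1,162 kg, £247,261.98):
Base rate for 19.78 is 17%.
19.78 has an FTA preferential rate, but origin Fenador is not Vinmark; base rate stands.
Additional duty on 19.78 from Fenador: +60.8%. Applied ad valorem rate: 17% + 60.8% = 77.8%.
Duty = £247,261.98 × 77.8% = £192,369.82.
Line 2 (70.27, Junos, 1,102 kg, £84,644.62):
Base rate for 70.27 is £4.42/kg.
70.27 has an FTA preferential rate, but origin Junos is not Vinmark; base rate stands.
Duty = 1,102 × £4.42 = £4,870.84.
Line 3 (95.69, Fenador, 2,659 units, £252,950.67):
Base rate for 95.69 is 10.5%.
95.69 has an FTA preferential rate, but origin Fenador is not Vinmark; base rate stands.
Additional duty on 95.69 from Fenador: +16.8%. Applied ad valorem rate: 10.5% + 16.8% = 27.3%.
Duty = £252,950.67 × 27.3% = £69,055.53.
Total = £192,369.82 + £4,870.84 + £69,055.53 = £266,296.19.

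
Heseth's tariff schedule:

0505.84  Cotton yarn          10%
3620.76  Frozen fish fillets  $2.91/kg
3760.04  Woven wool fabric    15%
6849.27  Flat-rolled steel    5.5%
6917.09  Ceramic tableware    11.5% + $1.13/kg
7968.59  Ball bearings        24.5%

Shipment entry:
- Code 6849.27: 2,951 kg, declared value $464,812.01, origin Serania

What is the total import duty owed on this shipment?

Line 1 (6849.27, Serania, 2,951 kg, $464,812.01):
Base rate for 6849.27 is 5.5%.
Duty = $464,812.01 × 5.5% = $25,564.66.

$25,564.66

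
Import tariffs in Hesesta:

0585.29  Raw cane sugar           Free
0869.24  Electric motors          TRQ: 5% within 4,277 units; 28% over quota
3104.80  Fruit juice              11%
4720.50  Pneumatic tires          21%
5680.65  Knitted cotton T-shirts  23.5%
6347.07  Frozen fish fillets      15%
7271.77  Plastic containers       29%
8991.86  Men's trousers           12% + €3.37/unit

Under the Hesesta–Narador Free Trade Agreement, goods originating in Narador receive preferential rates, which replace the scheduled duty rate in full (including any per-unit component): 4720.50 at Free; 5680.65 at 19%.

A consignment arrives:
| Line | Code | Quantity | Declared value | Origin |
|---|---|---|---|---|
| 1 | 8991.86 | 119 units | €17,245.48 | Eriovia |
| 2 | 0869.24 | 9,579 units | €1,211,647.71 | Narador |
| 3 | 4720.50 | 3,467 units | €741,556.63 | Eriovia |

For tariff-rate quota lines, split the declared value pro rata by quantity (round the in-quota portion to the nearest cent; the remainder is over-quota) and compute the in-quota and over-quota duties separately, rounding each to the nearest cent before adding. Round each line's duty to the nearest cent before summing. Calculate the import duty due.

Line 1 (8991.86, Eriovia, 119 units, €17,245.48):
Base rate for 8991.86 is 12% + €3.37/unit.
Duty = €17,245.48 × 12% + 119 × €3.37 = €2,470.49.
Line 2 (0869.24, Narador, 9,579 units, €1,211,647.71):
Code 0869.24 is under a tariff-rate quota (threshold 4,277 units). In-quota: 4,277 units at 5%; over-quota: 5,302 units at 28%.
Pro-rata value split: in-quota = €1,211,647.71 × 4,277/9,579 = €540,997.73; over-quota = €1,211,647.71 − €540,997.73 = €670,649.98.
In-quota duty = €540,997.73 × 5% = €27,049.89. Over-quota duty = €670,649.98 × 28% = €187,781.99.
Line duty = €27,049.89 + €187,781.99 = €214,831.88.
Line 3 (4720.50, Eriovia, 3,467 units, €741,556.63):
Base rate for 4720.50 is 21%.
4720.50 has an FTA preferential rate, but origin Eriovia is not Narador; base rate stands.
Duty = €741,556.63 × 21% = €155,726.89.
Total = €2,470.49 + €214,831.88 + €155,726.89 = €373,029.26.

€373,029.26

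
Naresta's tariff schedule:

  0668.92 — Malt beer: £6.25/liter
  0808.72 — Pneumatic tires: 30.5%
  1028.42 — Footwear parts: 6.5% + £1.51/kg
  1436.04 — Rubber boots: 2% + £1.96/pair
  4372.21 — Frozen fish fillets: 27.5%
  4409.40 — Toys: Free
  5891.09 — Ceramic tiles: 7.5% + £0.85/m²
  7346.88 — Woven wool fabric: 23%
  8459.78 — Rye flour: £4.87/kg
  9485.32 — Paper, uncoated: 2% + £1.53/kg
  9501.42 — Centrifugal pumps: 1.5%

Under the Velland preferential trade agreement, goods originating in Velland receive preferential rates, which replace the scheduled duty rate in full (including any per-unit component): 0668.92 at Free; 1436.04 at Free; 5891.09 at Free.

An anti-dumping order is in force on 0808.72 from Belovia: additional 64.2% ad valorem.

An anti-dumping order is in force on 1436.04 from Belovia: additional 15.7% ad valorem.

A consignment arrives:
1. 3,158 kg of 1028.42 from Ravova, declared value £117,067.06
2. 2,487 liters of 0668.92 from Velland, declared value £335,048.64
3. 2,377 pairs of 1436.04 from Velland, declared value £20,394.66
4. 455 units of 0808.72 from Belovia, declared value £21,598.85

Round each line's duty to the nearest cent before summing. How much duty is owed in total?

£32,832.05

Line 1 (1028.42, Ravova, 3,158 kg, £117,067.06):
Base rate for 1028.42 is 6.5% + £1.51/kg.
Duty = £117,067.06 × 6.5% + 3,158 × £1.51 = £12,377.94.
Line 2 (0668.92, Velland, 2,487 liters, £335,048.64):
Base rate for 0668.92 is £6.25/liter.
Origin Velland qualifies under the Naresta–Velland agreement and 0668.92 is covered: preferential rate Free applies instead.
Duty = £335,048.64 × 0% = £0.00.
Line 3 (1436.04, Velland, 2,377 pairs, £20,394.66):
Base rate for 1436.04 is 2% + £1.96/pair.
Origin Velland qualifies under the Naresta–Velland agreement and 1436.04 is covered: preferential rate Free applies instead.
The additional-duty order on 1436.04 targets Belovia, not Velland; it does not apply.
Duty = £20,394.66 × 0% = £0.00.
Line 4 (0808.72, Belovia, 455 units, £21,598.85):
Base rate for 0808.72 is 30.5%.
Additional duty on 0808.72 from Belovia: +64.2%. Applied ad valorem rate: 30.5% + 64.2% = 94.7%.
Duty = £21,598.85 × 94.7% = £20,454.11.
Total = £12,377.94 + £0.00 + £0.00 + £20,454.11 = £32,832.05.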